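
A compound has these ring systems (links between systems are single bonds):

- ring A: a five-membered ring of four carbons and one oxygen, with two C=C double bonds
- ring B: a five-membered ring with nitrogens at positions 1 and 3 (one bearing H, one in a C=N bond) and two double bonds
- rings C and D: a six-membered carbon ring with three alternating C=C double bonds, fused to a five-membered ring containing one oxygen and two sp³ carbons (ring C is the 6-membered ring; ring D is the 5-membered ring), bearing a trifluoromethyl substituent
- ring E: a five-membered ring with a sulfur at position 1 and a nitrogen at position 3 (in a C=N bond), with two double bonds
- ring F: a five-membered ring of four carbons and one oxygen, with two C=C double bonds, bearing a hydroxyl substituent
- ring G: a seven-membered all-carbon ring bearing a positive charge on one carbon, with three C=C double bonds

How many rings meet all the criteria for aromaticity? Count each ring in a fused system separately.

6

Ring A has a continuous p-orbital overlap around the ring; 2 ring double bonds (4 π electrons) plus a heteroatom lone pair (2) give 6 π electrons. That satisfies 4n+2 with n=1, so ring A is aromatic (furan).
Ring B has a continuous p-orbital overlap around the ring; 2 ring double bonds (4 π electrons) plus a heteroatom lone pair (2) give 6 π electrons. That satisfies 4n+2 with n=1, so ring B is aromatic (imidazole).
Ring C is planar and fully conjugated; 3 ring double bonds give 6 π electrons. Since 6 = 4n+2 (n=1), ring C is aromatic (benzene ring).
Ring D has two sp³ carbons, so it is not fully conjugated — not aromatic (oxolane ring).
Ring E has a continuous p-orbital overlap around the ring; 2 ring double bonds (4 π electrons) plus a heteroatom lone pair (2) give 6 π electrons. That satisfies 4n+2 with n=1, so ring E is aromatic (thiazole).
Ring F has a continuous p-orbital overlap around the ring; 2 ring double bonds (4 π electrons) plus a heteroatom lone pair (2) give 6 π electrons. 6 = 4(1)+2, so ring F is aromatic (furan).
Ring G has a continuous p-orbital overlap around the ring; 3 ring double bonds (6 π electrons) plus the carbocation's empty p orbital (0, but keeps the ring conjugated) give 6 π electrons. That satisfies 4n+2 with n=1, so ring G is aromatic (tropylium cation).
Aromatic: A, B, C, E, F, G. Total: 6.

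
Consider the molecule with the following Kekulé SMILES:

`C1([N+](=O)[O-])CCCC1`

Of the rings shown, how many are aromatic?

The SMILES encodes a five-membered saturated carbon ring.
The 5-membered ring has only sp³ atoms, so it is not fully conjugated — not aromatic (cyclopentane).

0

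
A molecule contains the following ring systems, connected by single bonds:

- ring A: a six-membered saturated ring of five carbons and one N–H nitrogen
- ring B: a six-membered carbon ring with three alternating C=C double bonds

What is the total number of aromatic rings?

Ring A has only sp³ atoms, so it is not fully conjugated — not aromatic (piperidine).
Ring B has a continuous p-orbital overlap around the ring; 3 ring double bonds give 6 π electrons. That satisfies 4n+2 with n=1, so ring B is aromatic (benzene).
Aromatic: B. Total: 1.

1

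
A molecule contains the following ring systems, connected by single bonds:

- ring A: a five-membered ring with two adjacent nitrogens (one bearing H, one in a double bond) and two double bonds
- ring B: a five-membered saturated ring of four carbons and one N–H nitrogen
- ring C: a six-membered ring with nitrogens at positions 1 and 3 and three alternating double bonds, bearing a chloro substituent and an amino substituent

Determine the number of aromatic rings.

Ring A is fully conjugated (every ring atom contributes a p orbital); 2 ring double bonds (4 π electrons) plus a heteroatom lone pair (2) give 6 π electrons. That satisfies 4n+2 with n=1, so ring A is aromatic (pyrazole).
Ring B has only sp³ atoms, so it is not fully conjugated — not aromatic (pyrrolidine).
Ring C has a continuous p-orbital overlap around the ring; 3 ring double bonds give 6 π electrons. That satisfies 4n+2 with n=1, so ring C is aromatic (pyrimidine).
Aromatic: A, C. Total: 2.

2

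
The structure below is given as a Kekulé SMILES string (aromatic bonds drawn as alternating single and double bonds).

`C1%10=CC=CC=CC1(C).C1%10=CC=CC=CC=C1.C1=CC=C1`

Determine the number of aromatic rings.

0

The SMILES encodes a seven-membered carbon ring with three C=C double bonds and one sp³ carbon; an eight-membered carbon ring with four alternating C=C double bonds; a four-membered carbon ring with two alternating C=C double bonds.
The 7-membered ring has one sp³ carbon, so it is not fully conjugated — not aromatic (cycloheptatriene).
The 8-membered ring has only sp² ring atoms; a planar conformation would have a fully conjugated π system of 8 electrons. But 8 = 4(2), which is 4n not 4n+2, so it is not aromatic (cyclooctatetraene) — cyclooctatetraene distorts into a non-planar tub to avoid antiaromaticity.
The 4-membered ring has only sp² ring atoms; a planar conformation would have a fully conjugated π system of 4 electrons. But 4 = 4(1), which is 4n not 4n+2, so it is not aromatic (cyclobutadiene) — cyclobutadiene is antiaromatic and distorts to a rectangle.
None of the rings are aromatic. Total: 0.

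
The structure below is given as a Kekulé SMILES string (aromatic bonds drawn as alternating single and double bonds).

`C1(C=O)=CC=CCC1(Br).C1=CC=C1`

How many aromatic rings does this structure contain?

The SMILES encodes a six-membered carbon ring with two conjugated C=C double bonds and two sp³ carbons; a four-membered carbon ring with two alternating C=C double bonds.
The 6-membered ring has two sp³ carbons, so it is not fully conjugated — not aromatic (1,3-cyclohexadiene).
The 4-membered ring has only sp² ring atoms; a planar conformation would have a fully conjugated π system of 4 electrons. But 4 = 4(1), which is 4n not 4n+2, so it is not aromatic (cyclobutadiene) — cyclobutadiene is antiaromatic and distorts to a rectangle.
None of the rings are aromatic. Total: 0.

0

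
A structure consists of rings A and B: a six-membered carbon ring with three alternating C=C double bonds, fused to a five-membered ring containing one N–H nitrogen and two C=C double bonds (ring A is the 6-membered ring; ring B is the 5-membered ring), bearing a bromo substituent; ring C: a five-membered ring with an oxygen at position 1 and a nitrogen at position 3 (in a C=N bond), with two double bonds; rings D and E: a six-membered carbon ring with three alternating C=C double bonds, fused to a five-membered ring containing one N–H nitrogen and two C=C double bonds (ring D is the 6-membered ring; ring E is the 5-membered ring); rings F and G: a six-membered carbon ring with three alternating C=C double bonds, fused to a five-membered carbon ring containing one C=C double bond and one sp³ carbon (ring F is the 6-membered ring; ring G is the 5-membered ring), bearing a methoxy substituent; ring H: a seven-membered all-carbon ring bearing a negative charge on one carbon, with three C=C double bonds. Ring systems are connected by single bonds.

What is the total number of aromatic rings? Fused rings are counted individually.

Rings A and B form a fused bicyclic system (with one N–H) with 9 sp² atoms and 10 π electrons from ring double bonds plus a heteroatom lone pair. 10 = 4(2)+2, so the system is aromatic and both rings count as aromatic (indole).
Ring C is fully conjugated (every ring atom contributes a p orbital); 2 ring double bonds (4 π electrons) plus a heteroatom lone pair (2) give 6 π electrons. 6 = 4(1)+2, so ring C is aromatic (oxazole).
Rings D and E form a fused bicyclic system (with one N–H) with 9 sp² atoms and 10 π electrons from ring double bonds plus a heteroatom lone pair. 10 = 4(2)+2, so the system is aromatic and both rings count as aromatic (indole).
Ring F is fully conjugated (every ring atom contributes a p orbital); 3 ring double bonds give 6 π electrons. That satisfies 4n+2 with n=1, so ring F is aromatic (benzene ring).
Ring G has one sp³ carbon, so it is not fully conjugated — not aromatic (cyclopentene ring).
Ring H has only sp² ring atoms; a planar conformation would have a fully conjugated π system of 8 electrons. But 8 = 4(2), which is 4n not 4n+2, so ring H is not aromatic (cycloheptatrienyl anion).
Aromatic: A, B, C, D, E, F. Total: 6.

6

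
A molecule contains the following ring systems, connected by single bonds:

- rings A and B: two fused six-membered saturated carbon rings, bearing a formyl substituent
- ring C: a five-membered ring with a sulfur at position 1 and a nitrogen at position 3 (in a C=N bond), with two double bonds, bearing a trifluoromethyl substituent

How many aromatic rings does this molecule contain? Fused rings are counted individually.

1

Ring A has only sp³ atoms, so it is not fully conjugated — not aromatic (cyclohexane ring).
Ring B has only sp³ atoms, so it is not fully conjugated — not aromatic (cyclohexane ring).
Ring C is fully conjugated (every ring atom contributes a p orbital); 2 ring double bonds (4 π electrons) plus a heteroatom lone pair (2) give 6 π electrons. 6 = 4(1)+2, so ring C is aromatic (thiazole).
Aromatic: C. Total: 1.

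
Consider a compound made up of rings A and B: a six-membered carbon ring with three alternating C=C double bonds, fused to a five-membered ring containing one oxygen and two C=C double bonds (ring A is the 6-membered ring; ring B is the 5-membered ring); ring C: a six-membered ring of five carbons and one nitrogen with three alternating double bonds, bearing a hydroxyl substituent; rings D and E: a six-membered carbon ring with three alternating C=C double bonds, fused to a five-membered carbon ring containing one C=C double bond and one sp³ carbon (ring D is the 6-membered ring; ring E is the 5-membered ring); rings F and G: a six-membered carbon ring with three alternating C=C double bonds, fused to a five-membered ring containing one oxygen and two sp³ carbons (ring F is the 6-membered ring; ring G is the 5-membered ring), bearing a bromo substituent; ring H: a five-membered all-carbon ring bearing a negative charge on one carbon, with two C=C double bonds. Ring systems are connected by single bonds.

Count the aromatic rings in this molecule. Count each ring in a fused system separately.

6

Rings A and B form a fused bicyclic system (with one oxygen) with 9 sp² atoms and 10 π electrons from ring double bonds plus a heteroatom lone pair. 10 = 4(2)+2, so the system is aromatic and both rings count as aromatic (benzofuran).
Ring C is planar and fully conjugated; 3 ring double bonds give 6 π electrons. 6 = 4(1)+2, so ring C is aromatic (pyridine).
Ring D is planar and fully conjugated; 3 ring double bonds give 6 π electrons. Since 6 = 4n+2 (n=1), ring D is aromatic (benzene ring).
Ring E has one sp³ carbon, so it is not fully conjugated — not aromatic (cyclopentene ring).
Ring F is fully conjugated (every ring atom contributes a p orbital); 3 ring double bonds give 6 π electrons. That satisfies 4n+2 with n=1, so ring F is aromatic (benzene ring).
Ring G has two sp³ carbons, so it is not fully conjugated — not aromatic (oxolane ring).
Ring H has a continuous p-orbital overlap around the ring; 2 ring double bonds (4 π electrons) plus the carbanion lone pair (2) give 6 π electrons. Since 6 = 4n+2 (n=1), ring H is aromatic (cyclopentadienyl anion).
Aromatic: A, B, C, D, F, H. Total: 6.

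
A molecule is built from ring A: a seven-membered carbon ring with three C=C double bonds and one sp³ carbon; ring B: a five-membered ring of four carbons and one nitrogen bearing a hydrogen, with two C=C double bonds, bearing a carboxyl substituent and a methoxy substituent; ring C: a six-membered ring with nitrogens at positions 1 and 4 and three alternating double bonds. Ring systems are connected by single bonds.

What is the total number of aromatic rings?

2

Ring A has one sp³ carbon, so it is not fully conjugated — not aromatic (cycloheptatriene).
Ring B is fully conjugated (every ring atom contributes a p orbital); 2 ring double bonds (4 π electrons) plus a heteroatom lone pair (2) give 6 π electrons. That satisfies 4n+2 with n=1, so ring B is aromatic (pyrrole).
Ring C is planar and fully conjugated; 3 ring double bonds give 6 π electrons. Since 6 = 4n+2 (n=1), ring C is aromatic (pyrazine).
Aromatic: B, C. Total: 2.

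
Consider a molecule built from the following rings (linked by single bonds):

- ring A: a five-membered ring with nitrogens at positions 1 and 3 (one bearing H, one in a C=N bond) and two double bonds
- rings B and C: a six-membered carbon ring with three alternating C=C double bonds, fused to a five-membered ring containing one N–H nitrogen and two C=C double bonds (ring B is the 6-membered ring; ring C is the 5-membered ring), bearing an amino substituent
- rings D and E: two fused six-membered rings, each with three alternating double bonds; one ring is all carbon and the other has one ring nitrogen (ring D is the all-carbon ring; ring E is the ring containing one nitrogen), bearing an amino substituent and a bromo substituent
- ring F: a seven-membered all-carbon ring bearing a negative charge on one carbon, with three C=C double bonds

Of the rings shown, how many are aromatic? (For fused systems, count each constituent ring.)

Ring A has a continuous p-orbital overlap around the ring; 2 ring double bonds (4 π electrons) plus a heteroatom lone pair (2) give 6 π electrons. Since 6 = 4n+2 (n=1), ring A is aromatic (imidazole).
Rings B and C form a fused bicyclic system (with one N–H) with 9 sp² atoms and 10 π electrons from ring double bonds plus a heteroatom lone pair. 10 = 4(2)+2, so the system is aromatic and both rings count as aromatic (indole).
Rings D and E form a fused bicyclic system (with one nitrogen) with 10 sp² atoms and 10 π electrons from ring double bonds. 10 = 4(2)+2, so the system is aromatic and both rings count as aromatic (quinoline).
Ring F has only sp² ring atoms; a planar conformation would have a fully conjugated π system of 8 electrons. But 8 = 4(2), which is 4n not 4n+2, so ring F is not aromatic (cycloheptatrienyl anion).
Aromatic: A, B, C, D, E. Total: 5.

5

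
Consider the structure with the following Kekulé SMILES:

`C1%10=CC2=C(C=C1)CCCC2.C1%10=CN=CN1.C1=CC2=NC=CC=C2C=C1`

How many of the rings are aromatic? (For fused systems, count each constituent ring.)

The SMILES encodes a six-membered carbon ring with three alternating C=C double bonds, fused to a saturated six-membered carbon ring; a five-membered ring with nitrogens at positions 1 and 3 (one bearing H, one in a C=N bond) and two double bonds; two fused six-membered rings, each with three alternating double bonds; one ring is all carbon and the other has one ring nitrogen.
The 6-membered ring has a continuous p-orbital overlap around the ring; 3 ring double bonds give 6 π electrons. Since 6 = 4n+2 (n=1), it is aromatic (benzene ring).
The second 6-membered ring has four sp³ carbons, so it is not fully conjugated — not aromatic (cyclohexane ring).
The 5-membered ring with two nitrogens (one N–H, one =N–) is fully conjugated (every ring atom contributes a p orbital); 2 ring double bonds (4 π electrons) plus a heteroatom lone pair (2) give 6 π electrons. Since 6 = 4n+2 (n=1), it is aromatic (imidazole).
The fused 6/6-membered bicyclic (with one nitrogen) is a single π system with 10 sp² atoms and 10 π electrons from ring double bonds. 10 = 4(2)+2, so the system is aromatic and both rings count as aromatic (quinoline).
4 of the 5 rings are aromatic. Total: 4.

4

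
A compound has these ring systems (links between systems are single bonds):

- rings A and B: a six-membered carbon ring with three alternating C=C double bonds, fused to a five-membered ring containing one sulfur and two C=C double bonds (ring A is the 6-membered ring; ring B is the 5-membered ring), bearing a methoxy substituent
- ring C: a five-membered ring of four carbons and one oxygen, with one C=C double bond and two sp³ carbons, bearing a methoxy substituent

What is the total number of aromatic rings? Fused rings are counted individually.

2

Rings A and B form a fused bicyclic system (with one sulfur) with 9 sp² atoms and 10 π electrons from ring double bonds plus a heteroatom lone pair. 10 = 4(2)+2, so the system is aromatic and both rings count as aromatic (benzothiophene).
Ring C has two sp³ carbons, so it is not fully conjugated — not aromatic (2,3-dihydrofuran).
Aromatic: A, B. Total: 2.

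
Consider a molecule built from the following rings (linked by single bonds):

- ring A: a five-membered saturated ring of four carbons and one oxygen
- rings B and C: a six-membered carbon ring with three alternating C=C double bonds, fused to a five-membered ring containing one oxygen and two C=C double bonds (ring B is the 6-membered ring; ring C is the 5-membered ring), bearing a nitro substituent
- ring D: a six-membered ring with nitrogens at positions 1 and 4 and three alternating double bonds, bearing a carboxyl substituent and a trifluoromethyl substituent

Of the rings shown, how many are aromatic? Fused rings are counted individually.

Ring A has only sp³ atoms, so it is not fully conjugated — not aromatic (tetrahydrofuran).
Rings B and C form a fused bicyclic system (with one oxygen) with 9 sp² atoms and 10 π electrons from ring double bonds plus a heteroatom lone pair. 10 = 4(2)+2, so the system is aromatic and both rings count as aromatic (benzofuran).
Ring D has a continuous p-orbital overlap around the ring; 3 ring double bonds give 6 π electrons. Since 6 = 4n+2 (n=1), ring D is aromatic (pyrazine).
Aromatic: B, C, D. Total: 3.

3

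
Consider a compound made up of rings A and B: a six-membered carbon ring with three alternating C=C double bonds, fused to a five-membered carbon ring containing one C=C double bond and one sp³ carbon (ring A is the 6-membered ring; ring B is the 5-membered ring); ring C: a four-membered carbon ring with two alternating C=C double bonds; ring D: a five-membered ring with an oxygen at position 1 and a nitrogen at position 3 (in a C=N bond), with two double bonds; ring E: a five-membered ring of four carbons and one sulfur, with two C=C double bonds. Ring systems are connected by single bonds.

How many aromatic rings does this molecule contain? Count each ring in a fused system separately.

3

Ring A is fully conjugated (every ring atom contributes a p orbital); 3 ring double bonds give 6 π electrons. Since 6 = 4n+2 (n=1), ring A is aromatic (benzene ring).
Ring B has one sp³ carbon, so it is not fully conjugated — not aromatic (cyclopentene ring).
Ring C has only sp² ring atoms; a planar conformation would have a fully conjugated π system of 4 electrons. But 4 = 4(1), which is 4n not 4n+2, so ring C is not aromatic (cyclobutadiene) — cyclobutadiene is antiaromatic and distorts to a rectangle.
Ring D is planar and fully conjugated; 2 ring double bonds (4 π electrons) plus a heteroatom lone pair (2) give 6 π electrons. 6 = 4(1)+2, so ring D is aromatic (oxazole).
Ring E is fully conjugated (every ring atom contributes a p orbital); 2 ring double bonds (4 π electrons) plus a heteroatom lone pair (2) give 6 π electrons. Since 6 = 4n+2 (n=1), ring E is aromatic (thiophene).
Aromatic: A, D, E. Total: 3.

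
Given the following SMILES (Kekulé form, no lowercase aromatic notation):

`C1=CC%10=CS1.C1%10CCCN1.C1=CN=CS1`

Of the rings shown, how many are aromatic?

The SMILES encodes a five-membered ring of four carbons and one sulfur, with two C=C double bonds; a five-membered saturated ring of four carbons and one N–H nitrogen; a five-membered ring with a sulfur at position 1 and a nitrogen at position 3 (in a C=N bond), with two double bonds.
The 5-membered ring with one sulfur has a continuous p-orbital overlap around the ring; 2 ring double bonds (4 π electrons) plus a heteroatom lone pair (2) give 6 π electrons. 6 = 4(1)+2, so it is aromatic (thiophene).
The 5-membered ring with one N–H has only sp³ atoms, so it is not fully conjugated — not aromatic (pyrrolidine).
The 5-membered ring with one sulfur and one =N– has a continuous p-orbital overlap around the ring; 2 ring double bonds (4 π electrons) plus a heteroatom lone pair (2) give 6 π electrons. Since 6 = 4n+2 (n=1), it is aromatic (thiazole).
2 of the 3 rings are aromatic. Total: 2.

2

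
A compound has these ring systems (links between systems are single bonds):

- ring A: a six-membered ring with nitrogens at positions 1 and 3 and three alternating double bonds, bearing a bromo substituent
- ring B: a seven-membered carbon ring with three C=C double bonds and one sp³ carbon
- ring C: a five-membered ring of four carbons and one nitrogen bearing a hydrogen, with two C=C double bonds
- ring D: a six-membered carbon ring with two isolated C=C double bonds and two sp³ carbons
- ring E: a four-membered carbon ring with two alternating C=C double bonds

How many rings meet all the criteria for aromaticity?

2

Ring A has a continuous p-orbital overlap around the ring; 3 ring double bonds give 6 π electrons. 6 = 4(1)+2, so ring A is aromatic (pyrimidine).
Ring B has one sp³ carbon, so it is not fully conjugated — not aromatic (cycloheptatriene).
Ring C has a continuous p-orbital overlap around the ring; 2 ring double bonds (4 π electrons) plus a heteroatom lone pair (2) give 6 π electrons. That satisfies 4n+2 with n=1, so ring C is aromatic (pyrrole).
Ring D has two sp³ carbons, so it is not fully conjugated — not aromatic (1,4-cyclohexadiene).
Ring E has only sp² ring atoms; a planar conformation would have a fully conjugated π system of 4 electrons. But 4 = 4(1), which is 4n not 4n+2, so ring E is not aromatic (cyclobutadiene) — cyclobutadiene is antiaromatic and distorts to a rectangle.
Aromatic: A, C. Total: 2.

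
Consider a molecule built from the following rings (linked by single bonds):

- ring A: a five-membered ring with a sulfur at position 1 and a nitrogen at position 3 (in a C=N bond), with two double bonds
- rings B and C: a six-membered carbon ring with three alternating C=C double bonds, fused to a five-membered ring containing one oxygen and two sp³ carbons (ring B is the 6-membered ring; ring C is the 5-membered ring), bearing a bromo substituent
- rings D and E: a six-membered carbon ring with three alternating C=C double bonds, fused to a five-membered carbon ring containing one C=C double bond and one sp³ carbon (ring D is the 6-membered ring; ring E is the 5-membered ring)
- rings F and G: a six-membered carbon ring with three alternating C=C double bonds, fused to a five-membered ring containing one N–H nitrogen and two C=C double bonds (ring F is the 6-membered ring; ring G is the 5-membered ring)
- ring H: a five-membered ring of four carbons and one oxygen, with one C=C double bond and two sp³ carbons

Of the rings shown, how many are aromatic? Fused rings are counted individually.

Ring A has a continuous p-orbital overlap around the ring; 2 ring double bonds (4 π electrons) plus a heteroatom lone pair (2) give 6 π electrons. That satisfies 4n+2 with n=1, so ring A is aromatic (thiazole).
Ring B has a continuous p-orbital overlap around the ring; 3 ring double bonds give 6 π electrons. That satisfies 4n+2 with n=1, so ring B is aromatic (benzene ring).
Ring C has two sp³ carbons, so it is not fully conjugated — not aromatic (oxolane ring).
Ring D has a continuous p-orbital overlap around the ring; 3 ring double bonds give 6 π electrons. That satisfies 4n+2 with n=1, so ring D is aromatic (benzene ring).
Ring E has one sp³ carbon, so it is not fully conjugated — not aromatic (cyclopentene ring).
Rings F and G form a fused bicyclic system (with one N–H) with 9 sp² atoms and 10 π electrons from ring double bonds plus a heteroatom lone pair. 10 = 4(2)+2, so the system is aromatic and both rings count as aromatic (indole).
Ring H has two sp³ carbons, so it is not fully conjugated — not aromatic (2,3-dihydrofuran).
Aromatic: A, B, D, F, G. Total: 5.

5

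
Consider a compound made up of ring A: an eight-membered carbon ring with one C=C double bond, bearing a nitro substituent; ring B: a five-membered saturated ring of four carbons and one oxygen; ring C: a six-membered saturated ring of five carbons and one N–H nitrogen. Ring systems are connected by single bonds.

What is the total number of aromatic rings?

0

Ring A has six sp³ carbons, so it is not fully conjugated — not aromatic (cyclooctene).
Ring B has only sp³ atoms, so it is not fully conjugated — not aromatic (tetrahydrofuran).
Ring C has only sp³ atoms, so it is not fully conjugated — not aromatic (piperidine).
No ring is aromatic. Total: 0.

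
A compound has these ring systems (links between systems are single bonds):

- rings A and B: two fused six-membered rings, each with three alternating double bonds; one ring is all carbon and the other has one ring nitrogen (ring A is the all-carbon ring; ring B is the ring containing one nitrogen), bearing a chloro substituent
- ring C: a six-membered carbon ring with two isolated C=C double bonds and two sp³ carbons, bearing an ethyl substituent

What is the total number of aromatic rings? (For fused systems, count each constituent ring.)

Rings A and B form a fused bicyclic system (with one nitrogen) with 10 sp² atoms and 10 π electrons from ring double bonds. 10 = 4(2)+2, so the system is aromatic and both rings count as aromatic (quinoline).
Ring C has two sp³ carbons, so it is not fully conjugated — not aromatic (1,4-cyclohexadiene).
Aromatic: A, B. Total: 2.

2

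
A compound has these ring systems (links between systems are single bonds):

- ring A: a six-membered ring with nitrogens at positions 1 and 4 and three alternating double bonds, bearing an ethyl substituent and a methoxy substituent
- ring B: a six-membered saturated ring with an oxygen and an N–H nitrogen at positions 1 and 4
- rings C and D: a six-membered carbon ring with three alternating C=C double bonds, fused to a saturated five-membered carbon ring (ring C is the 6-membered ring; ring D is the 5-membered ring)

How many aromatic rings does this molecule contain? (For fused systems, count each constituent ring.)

Ring A is planar and fully conjugated; 3 ring double bonds give 6 π electrons. 6 = 4(1)+2, so ring A is aromatic (pyrazine).
Ring B has only sp³ atoms, so it is not fully conjugated — not aromatic (morpholine).
Ring C is planar and fully conjugated; 3 ring double bonds give 6 π electrons. That satisfies 4n+2 with n=1, so ring C is aromatic (benzene ring).
Ring D has three sp³ carbons, so it is not fully conjugated — not aromatic (cyclopentane ring).
Aromatic: A, C. Total: 2.

2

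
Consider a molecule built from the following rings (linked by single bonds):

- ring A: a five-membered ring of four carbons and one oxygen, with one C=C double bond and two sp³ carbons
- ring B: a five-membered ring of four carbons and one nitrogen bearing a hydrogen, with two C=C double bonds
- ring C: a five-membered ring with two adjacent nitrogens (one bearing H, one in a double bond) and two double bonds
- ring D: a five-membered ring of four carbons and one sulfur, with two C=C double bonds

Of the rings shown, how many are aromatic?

Ring A has two sp³ carbons, so it is not fully conjugated — not aromatic (2,3-dihydrofuran).
Ring B has a continuous p-orbital overlap around the ring; 2 ring double bonds (4 π electrons) plus a heteroatom lone pair (2) give 6 π electrons. That satisfies 4n+2 with n=1, so ring B is aromatic (pyrrole).
Ring C has a continuous p-orbital overlap around the ring; 2 ring double bonds (4 π electrons) plus a heteroatom lone pair (2) give 6 π electrons. 6 = 4(1)+2, so ring C is aromatic (pyrazole).
Ring D is fully conjugated (every ring atom contributes a p orbital); 2 ring double bonds (4 π electrons) plus a heteroatom lone pair (2) give 6 π electrons. That satisfies 4n+2 with n=1, so ring D is aromatic (thiophene).
Aromatic: B, C, D. Total: 3.

3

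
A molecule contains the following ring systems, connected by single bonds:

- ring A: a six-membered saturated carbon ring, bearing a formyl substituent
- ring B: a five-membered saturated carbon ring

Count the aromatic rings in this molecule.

Ring A has only sp³ atoms, so it is not fully conjugated — not aromatic (cyclohexane).
Ring B has only sp³ atoms, so it is not fully conjugated — not aromatic (cyclopentane).
No ring is aromatic. Total: 0.

0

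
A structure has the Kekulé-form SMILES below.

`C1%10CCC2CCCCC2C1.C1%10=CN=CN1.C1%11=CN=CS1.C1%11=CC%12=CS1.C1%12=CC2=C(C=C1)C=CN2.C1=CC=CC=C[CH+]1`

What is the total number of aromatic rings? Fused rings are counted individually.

The SMILES encodes two fused six-membered saturated carbon rings; a five-membered ring with nitrogens at positions 1 and 3 (one bearing H, one in a C=N bond) and two double bonds; a five-membered ring with a sulfur at position 1 and a nitrogen at position 3 (in a C=N bond), with two double bonds; a five-membered ring of four carbons and one sulfur, with two C=C double bonds; a six-membered carbon ring with three alternating C=C double bonds, fused to a five-membered ring containing one N–H nitrogen and two C=C double bonds; a seven-membered all-carbon ring bearing a positive charge on one carbon, with three C=C double bonds.
The 6-membered ring has only sp³ atoms, so it is not fully conjugated — not aromatic (cyclohexane ring).
The second 6-membered ring has only sp³ atoms, so it is not fully conjugated — not aromatic (cyclohexane ring).
The 5-membered ring with two nitrogens (one N–H, one =N–) has a continuous p-orbital overlap around the ring; 2 ring double bonds (4 π electrons) plus a heteroatom lone pair (2) give 6 π electrons. Since 6 = 4n+2 (n=1), it is aromatic (imidazole).
The 5-membered ring with one sulfur and one =N– is fully conjugated (every ring atom contributes a p orbital); 2 ring double bonds (4 π electrons) plus a heteroatom lone pair (2) give 6 π electrons. Since 6 = 4n+2 (n=1), it is aromatic (thiazole).
The 5-membered ring with one sulfur is planar and fully conjugated; 2 ring double bonds (4 π electrons) plus a heteroatom lone pair (2) give 6 π electrons. Since 6 = 4n+2 (n=1), it is aromatic (thiophene).
The fused 6/5-membered bicyclic (with one N–H) is a single π system with 9 sp² atoms and 10 π electrons from ring double bonds plus a heteroatom lone pair. 10 = 4(2)+2, so the system is aromatic and both rings count as aromatic (indole).
The 7-membered ring is planar and fully conjugated; 3 ring double bonds (6 π electrons) plus the carbocation's empty p orbital (0, but keeps the ring conjugated) give 6 π electrons. 6 = 4(1)+2, so it is aromatic (tropylium cation).
6 of the 8 rings are aromatic. Total: 6.

6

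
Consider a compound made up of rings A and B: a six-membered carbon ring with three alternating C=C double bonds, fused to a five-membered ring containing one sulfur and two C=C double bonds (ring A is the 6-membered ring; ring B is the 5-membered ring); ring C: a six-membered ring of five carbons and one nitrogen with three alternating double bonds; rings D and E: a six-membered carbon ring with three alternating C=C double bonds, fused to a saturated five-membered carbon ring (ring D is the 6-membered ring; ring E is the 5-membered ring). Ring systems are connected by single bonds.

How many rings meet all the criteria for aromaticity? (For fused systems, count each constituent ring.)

4

Rings A and B form a fused bicyclic system (with one sulfur) with 9 sp² atoms and 10 π electrons from ring double bonds plus a heteroatom lone pair. 10 = 4(2)+2, so the system is aromatic and both rings count as aromatic (benzothiophene).
Ring C has a continuous p-orbital overlap around the ring; 3 ring double bonds give 6 π electrons. Since 6 = 4n+2 (n=1), ring C is aromatic (pyridine).
Ring D is fully conjugated (every ring atom contributes a p orbital); 3 ring double bonds give 6 π electrons. 6 = 4(1)+2, so ring D is aromatic (benzene ring).
Ring E has three sp³ carbons, so it is not fully conjugated — not aromatic (cyclopentane ring).
Aromatic: A, B, C, D. Total: 4.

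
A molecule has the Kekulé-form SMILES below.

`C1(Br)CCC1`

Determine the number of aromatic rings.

0

The SMILES encodes a four-membered saturated carbon ring.
The 4-membered ring has only sp³ atoms, so it is not fully conjugated — not aromatic (cyclobutane).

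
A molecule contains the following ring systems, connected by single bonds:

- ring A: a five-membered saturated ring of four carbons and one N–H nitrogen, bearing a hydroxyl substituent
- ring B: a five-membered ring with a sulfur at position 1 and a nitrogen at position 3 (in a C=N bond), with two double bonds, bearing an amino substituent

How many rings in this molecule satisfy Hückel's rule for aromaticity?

Ring A has only sp³ atoms, so it is not fully conjugated — not aromatic (pyrrolidine).
Ring B is planar and fully conjugated; 2 ring double bonds (4 π electrons) plus a heteroatom lone pair (2) give 6 π electrons. Since 6 = 4n+2 (n=1), ring B is aromatic (thiazole).
Aromatic: B. Total: 1.

1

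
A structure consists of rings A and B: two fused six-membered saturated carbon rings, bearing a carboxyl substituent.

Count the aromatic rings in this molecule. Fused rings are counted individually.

Ring A has only sp³ atoms, so it is not fully conjugated — not aromatic (cyclohexane ring).
Ring B has only sp³ atoms, so it is not fully conjugated — not aromatic (cyclohexane ring).
No ring is aromatic. Total: 0.

0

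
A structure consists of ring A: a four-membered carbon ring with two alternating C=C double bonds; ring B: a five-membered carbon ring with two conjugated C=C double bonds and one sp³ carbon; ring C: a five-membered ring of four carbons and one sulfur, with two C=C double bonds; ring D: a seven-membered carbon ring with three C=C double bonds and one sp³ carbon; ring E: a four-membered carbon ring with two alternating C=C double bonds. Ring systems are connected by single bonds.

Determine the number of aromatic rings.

Ring A has only sp² ring atoms; a planar conformation would have a fully conjugated π system of 4 electrons. But 4 = 4(1), which is 4n not 4n+2, so ring A is not aromatic (cyclobutadiene) — cyclobutadiene is antiaromatic and distorts to a rectangle.
Ring B has one sp³ carbon, so it is not fully conjugated — not aromatic (cyclopentadiene).
Ring C has a continuous p-orbital overlap around the ring; 2 ring double bonds (4 π electrons) plus a heteroatom lone pair (2) give 6 π electrons. Since 6 = 4n+2 (n=1), ring C is aromatic (thiophene).
Ring D has one sp³ carbon, so it is not fully conjugated — not aromatic (cycloheptatriene).
Ring E has only sp² ring atoms; a planar conformation would have a fully conjugated π system of 4 electrons. But 4 = 4(1), which is 4n not 4n+2, so ring E is not aromatic (cyclobutadiene) — cyclobutadiene is antiaromatic and distorts to a rectangle.
Aromatic: C. Total: 1.

1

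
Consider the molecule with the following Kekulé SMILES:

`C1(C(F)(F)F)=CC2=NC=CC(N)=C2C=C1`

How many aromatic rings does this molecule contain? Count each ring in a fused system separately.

2

The SMILES encodes two fused six-membered rings, each with three alternating double bonds; one ring is all carbon and the other has one ring nitrogen.
The fused 6/6-membered bicyclic (with one nitrogen) is a single π system with 10 sp² atoms and 10 π electrons from ring double bonds. 10 = 4(2)+2, so the system is aromatic and both rings count as aromatic (quinoline).
2 of the 2 rings are aromatic. Total: 2.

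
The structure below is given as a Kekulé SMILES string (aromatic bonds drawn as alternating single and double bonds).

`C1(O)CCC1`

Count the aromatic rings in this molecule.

0

The SMILES encodes a four-membered saturated carbon ring.
The 4-membered ring has only sp³ atoms, so it is not fully conjugated — not aromatic (cyclobutane).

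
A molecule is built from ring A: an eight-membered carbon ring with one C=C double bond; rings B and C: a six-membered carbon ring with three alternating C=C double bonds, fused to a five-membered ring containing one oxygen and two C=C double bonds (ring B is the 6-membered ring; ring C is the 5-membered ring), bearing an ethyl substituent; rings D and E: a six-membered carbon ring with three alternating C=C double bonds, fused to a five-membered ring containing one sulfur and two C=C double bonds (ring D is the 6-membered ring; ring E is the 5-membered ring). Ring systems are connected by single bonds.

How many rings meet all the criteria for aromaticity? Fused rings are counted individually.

Ring A has six sp³ carbons, so it is not fully conjugated — not aromatic (cyclooctene).
Rings B and C form a fused bicyclic system (with one oxygen) with 9 sp² atoms and 10 π electrons from ring double bonds plus a heteroatom lone pair. 10 = 4(2)+2, so the system is aromatic and both rings count as aromatic (benzofuran).
Rings D and E form a fused bicyclic system (with one sulfur) with 9 sp² atoms and 10 π electrons from ring double bonds plus a heteroatom lone pair. 10 = 4(2)+2, so the system is aromatic and both rings count as aromatic (benzothiophene).
Aromatic: B, C, D, E. Total: 4.

4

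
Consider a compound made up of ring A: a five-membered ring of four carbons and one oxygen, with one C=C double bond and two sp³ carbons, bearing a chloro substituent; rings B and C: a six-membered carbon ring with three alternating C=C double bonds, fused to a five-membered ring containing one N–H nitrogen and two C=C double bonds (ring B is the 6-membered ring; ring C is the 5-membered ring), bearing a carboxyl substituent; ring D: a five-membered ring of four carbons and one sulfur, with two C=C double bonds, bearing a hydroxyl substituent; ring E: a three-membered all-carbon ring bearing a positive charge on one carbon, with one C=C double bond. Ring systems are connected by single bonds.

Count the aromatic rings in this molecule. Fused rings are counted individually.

4

Ring A has two sp³ carbons, so it is not fully conjugated — not aromatic (2,3-dihydrofuran).
Rings B and C form a fused bicyclic system (with one N–H) with 9 sp² atoms and 10 π electrons from ring double bonds plus a heteroatom lone pair. 10 = 4(2)+2, so the system is aromatic and both rings count as aromatic (indole).
Ring D is planar and fully conjugated; 2 ring double bonds (4 π electrons) plus a heteroatom lone pair (2) give 6 π electrons. Since 6 = 4n+2 (n=1), ring D is aromatic (thiophene).
Ring E is fully conjugated (every ring atom contributes a p orbital); 1 ring double bond (2 π electrons) plus the carbocation's empty p orbital (0, but keeps the ring conjugated) give 2 π electrons. That satisfies 4n+2 with n=0, so ring E is aromatic (cyclopropenyl cation).
Aromatic: B, C, D, E. Total: 4.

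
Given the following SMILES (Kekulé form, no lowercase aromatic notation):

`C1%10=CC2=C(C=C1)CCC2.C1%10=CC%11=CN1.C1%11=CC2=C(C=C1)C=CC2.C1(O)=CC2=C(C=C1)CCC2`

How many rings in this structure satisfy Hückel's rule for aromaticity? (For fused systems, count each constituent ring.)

4

The SMILES encodes a six-membered carbon ring with three alternating C=C double bonds, fused to a saturated five-membered carbon ring; a five-membered ring of four carbons and one nitrogen bearing a hydrogen, with two C=C double bonds; a six-membered carbon ring with three alternating C=C double bonds, fused to a five-membered carbon ring containing one C=C double bond and one sp³ carbon; a six-membered carbon ring with three alternating C=C double bonds, fused to a saturated five-membered carbon ring.
The 6-membered ring is fully conjugated (every ring atom contributes a p orbital); 3 ring double bonds give 6 π electrons. Since 6 = 4n+2 (n=1), it is aromatic (benzene ring).
The 5-membered ring has three sp³ carbons, so it is not fully conjugated — not aromatic (cyclopentane ring).
The 5-membered ring with one N–H is planar and fully conjugated; 2 ring double bonds (4 π electrons) plus a heteroatom lone pair (2) give 6 π electrons. 6 = 4(1)+2, so it is aromatic (pyrrole).
The second 6-membered ring is fully conjugated (every ring atom contributes a p orbital); 3 ring double bonds give 6 π electrons. 6 = 4(1)+2, so it is aromatic (benzene ring).
The second 5-membered ring has one sp³ carbon, so it is not fully conjugated — not aromatic (cyclopentene ring).
The third 6-membered ring is planar and fully conjugated; 3 ring double bonds give 6 π electrons. 6 = 4(1)+2, so it is aromatic (benzene ring).
The third 5-membered ring has three sp³ carbons, so it is not fully conjugated — not aromatic (cyclopentane ring).
4 of the 7 rings are aromatic. Total: 4.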